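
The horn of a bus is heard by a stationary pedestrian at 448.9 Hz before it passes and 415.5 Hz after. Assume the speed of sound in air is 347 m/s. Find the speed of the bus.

13.4 m/s

f₁/f₂ = (v + v_s)/(v − v_s), so v_s = v · (f₁ − f₂)/(f₁ + f₂).
v_s = 347 × (448.9 − 415.5)/(448.9 + 415.5) = 347 × 33.4/864.4 ≈ 13.4 m/s.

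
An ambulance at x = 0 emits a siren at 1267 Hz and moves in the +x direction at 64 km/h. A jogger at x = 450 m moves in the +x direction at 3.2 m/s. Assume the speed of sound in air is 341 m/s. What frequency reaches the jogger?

1324 Hz

64 km/h = 17.78 m/s.
The observer lies on the +x side, so the source is heading toward the observer and the observer is heading away from the source.
Both move, so f' = f · (v − v_o)/(v − v_s).
f' = 1267 × (341 − 3.2)/(341 − 17.78) = 1267 × 337.8/323.22 ≈ 1324 Hz.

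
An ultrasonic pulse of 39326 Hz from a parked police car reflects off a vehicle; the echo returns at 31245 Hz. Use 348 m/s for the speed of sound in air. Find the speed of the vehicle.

Double Doppler shift off a moving reflector: f₂ = f₀ · (v + u)/(v − u) (u > 0 toward emitter).
Rearranging, u = v · (f₂ − f₀)/(f₂ + f₀) = 348 × -8081/70571 ≈ -40 m/s.
So the vehicle is moving at 40 m/s away from the emitter.

40 m/s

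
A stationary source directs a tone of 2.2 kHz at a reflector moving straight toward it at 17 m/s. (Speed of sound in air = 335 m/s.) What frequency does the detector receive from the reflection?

At the reflector (a moving observer), f₁ = f₀ · (v + u)/v = 2.2 × 352/335 ≈ 2.31 kHz.
The reflection then acts as a moving source: f₂ = f₁ · v/(v − u) ≈ 2.44 kHz.
Equivalently f₂ = f₀ · (v + u)/(v − u).

2.44 kHz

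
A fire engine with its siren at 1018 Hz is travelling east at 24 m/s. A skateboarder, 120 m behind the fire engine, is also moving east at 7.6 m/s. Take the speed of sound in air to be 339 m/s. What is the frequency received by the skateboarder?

972 Hz

The skateboarder is behind, so the fire engine is moving away from it while the skateboarder is moving toward the fire engine.
General Doppler shift: f' = f · (v + v_o)/(v + v_s).
f' = 1018 × (339 + 7.6)/(339 + 24) = 1018 × 346.6/363 ≈ 972 Hz.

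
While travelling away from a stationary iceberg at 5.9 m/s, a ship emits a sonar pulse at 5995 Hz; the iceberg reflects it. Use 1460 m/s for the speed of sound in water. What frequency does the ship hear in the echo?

The iceberg receives the sound from a moving source: f₁ = f₀ · v/(v + v_e) = 5995 × 1460/1465.9 ≈ 5971 Hz.
On the return leg the ship is a moving observer: f₂ = f₁ · (v − v_e)/v = 5971 × 1454.1/1460 ≈ 5947 Hz.

5947 Hz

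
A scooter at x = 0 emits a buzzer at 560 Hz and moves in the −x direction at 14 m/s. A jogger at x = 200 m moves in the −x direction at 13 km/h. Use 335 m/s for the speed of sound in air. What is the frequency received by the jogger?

543 Hz

13 km/h = 3.611 m/s.
The observer lies on the +x side, so the source is heading away from the observer and the observer is heading toward the source.
Both move, so f' = f · (v + v_o)/(v + v_s).
f' = 560 × (335 + 3.611)/(335 + 14) = 560 × 338.61/349 ≈ 543 Hz.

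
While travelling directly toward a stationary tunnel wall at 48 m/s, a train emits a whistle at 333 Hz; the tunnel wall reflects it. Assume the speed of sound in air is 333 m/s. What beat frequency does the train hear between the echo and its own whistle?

The tunnel wall receives the sound from a moving source: f₁ = f₀ · v/(v − v_e) = 333 × 333/285 ≈ 389.1 Hz.
On the return leg the train is a moving observer: f₂ = f₁ · (v + v_e)/v = 389.1 × 381/333 ≈ 445.2 Hz.
Equivalently f₂ = f₀ · (v + v_e)/(v − v_e).
Beat against the emitted tone: |f₂ − f₀| = 2v_e·f₀/(v − v_e) = 2 × 48 × 333/285 ≈ 112 Hz.

112 Hz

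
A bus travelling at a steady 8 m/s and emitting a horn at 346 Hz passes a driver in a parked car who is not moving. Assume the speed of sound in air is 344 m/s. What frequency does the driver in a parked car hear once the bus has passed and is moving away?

Receding: f₂ = f · v/(v + v_s) = 346 × 344/352 ≈ 338 Hz.

338 Hz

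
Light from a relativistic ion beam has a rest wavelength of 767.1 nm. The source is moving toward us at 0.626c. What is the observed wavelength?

367.9 nm

Relativistic Doppler for wavelength: λ' = λ₀ · √((1 − β)/(1 + β)).
λ' = 767.1 × √(0.3740/1.6260) = 767.1 × 0.47960 ≈ 367.9 nm.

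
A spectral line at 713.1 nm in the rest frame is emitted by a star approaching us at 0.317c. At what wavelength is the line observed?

Relativistic Doppler for wavelength: λ' = λ₀ · √((1 − β)/(1 + β)).
λ' = 713.1 × √(0.6830/1.3170) = 713.1 × 0.72014 ≈ 513.5 nm.

513.5 nm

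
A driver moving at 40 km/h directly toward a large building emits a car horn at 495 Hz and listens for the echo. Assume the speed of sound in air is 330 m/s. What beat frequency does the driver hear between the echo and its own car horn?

40 km/h = 11.11 m/s.
The large building receives the sound from a moving source: f₁ = f₀ · v/(v − v_e) = 495 × 330/318.89 ≈ 512.2 Hz.
On the return leg the driver is a moving observer: f₂ = f₁ · (v + v_e)/v = 512.2 × 341.11/330 ≈ 529.5 Hz.
Beat against the emitted tone: |f₂ − f₀| = 2v_e·f₀/(v − v_e) = 2 × 11.11 × 495/318.89 ≈ 34.5 Hz.

34.5 Hz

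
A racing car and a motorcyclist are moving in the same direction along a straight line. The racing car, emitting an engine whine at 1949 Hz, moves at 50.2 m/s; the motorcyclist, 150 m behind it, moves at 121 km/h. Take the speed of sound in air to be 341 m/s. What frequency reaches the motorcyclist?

1866 Hz

121 km/h = 33.61 m/s.
The motorcyclist is behind, so the racing car is moving away from it while the motorcyclist is moving toward the racing car.
Both move, so f' = f · (v + v_o)/(v + v_s).
f' = 1949 × (341 + 33.61)/(341 + 50.2) = 1949 × 374.61/391.2 ≈ 1866 Hz.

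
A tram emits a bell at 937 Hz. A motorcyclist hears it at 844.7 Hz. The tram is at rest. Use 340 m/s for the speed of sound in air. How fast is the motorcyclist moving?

33 m/s

f' < f, so the motorcyclist is receding.
f' = f · (v − v_o)/v ⇒ v_o = v · |f'/f − 1|.
v_o = 340 × |844.7/937 − 1| = 340 × 0.09851 ≈ 33 m/s.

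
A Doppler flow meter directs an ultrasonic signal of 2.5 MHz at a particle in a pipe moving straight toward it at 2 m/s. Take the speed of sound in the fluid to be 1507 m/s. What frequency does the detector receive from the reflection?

The particle in a pipe first receives the wave as a moving observer: f₁ = f₀ · (v + u)/v = 2.5 × (1507 + 2)/1507 ≈ 2.503 MHz.
The reflection then acts as a moving source: f₂ = f₁ · v/(v − u) ≈ 2.507 MHz.

2.507 MHz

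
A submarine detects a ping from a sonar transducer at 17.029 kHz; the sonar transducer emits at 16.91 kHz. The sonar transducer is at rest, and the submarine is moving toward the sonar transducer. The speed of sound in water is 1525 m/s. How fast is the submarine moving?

f' = f · (v + v_o)/v ⇒ v_o = v · |f'/f − 1|.
v_o = 1525 × |17.029/16.91 − 1| = 1525 × 0.007037 ≈ 10.7 m/s.

10.7 m/s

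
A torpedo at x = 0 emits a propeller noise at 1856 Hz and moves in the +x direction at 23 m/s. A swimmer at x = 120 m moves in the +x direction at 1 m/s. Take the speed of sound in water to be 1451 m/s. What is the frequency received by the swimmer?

The observer lies on the +x side, so the source is heading toward the observer and the observer is heading away from the source.
With source approaching and observer receding, f' = f · (v − v_o)/(v − v_s).
f' = 1856 × (1451 − 1)/(1451 − 23) = 1856 × 1450/1428 ≈ 1885 Hz.

1885 Hz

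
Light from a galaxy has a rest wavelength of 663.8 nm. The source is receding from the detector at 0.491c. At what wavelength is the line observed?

Relativistic Doppler for wavelength: λ' = λ₀ · √((1 + β)/(1 − β)).
λ' = 663.8 × √(1.4910/0.5090) = 663.8 × 1.71151 ≈ 1136.1 nm.

1136.1 nm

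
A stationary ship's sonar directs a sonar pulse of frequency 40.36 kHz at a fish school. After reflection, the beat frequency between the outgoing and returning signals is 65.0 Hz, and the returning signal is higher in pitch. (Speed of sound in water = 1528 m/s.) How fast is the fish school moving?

1.23 m/s

Double Doppler shift off a moving reflector: f₂ = f₀ · (v + u)/(v − u) (u > 0 toward emitter).
Returning signal is higher, so f₂ = f₀ + Δf = 40360 + 65 = 40425 Hz.
Rearranging, u = v · (f₂ − f₀)/(f₂ + f₀) = 1528 × 65/80785 ≈ 1.23 m/s.
So the fish school is moving at 1.23 m/s toward the emitter.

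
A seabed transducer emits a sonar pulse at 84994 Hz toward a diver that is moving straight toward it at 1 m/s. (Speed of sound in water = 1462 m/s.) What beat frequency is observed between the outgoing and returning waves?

116 Hz

At the diver (a moving observer), f₁ = f₀ · (v + u)/v = 84994 × 1463/1462 ≈ 85052.1 Hz.
On reflection it acts as a source moving toward the stationary detector: f₂ = f₁ · v/(v − u) = 85052.1 × 1462/1461 ≈ 85110.4 Hz.
Beat frequency: |f₂ − f₀| = 2u·f₀/(v − u) = 2 × 1 × 84994/1461 ≈ 116 Hz.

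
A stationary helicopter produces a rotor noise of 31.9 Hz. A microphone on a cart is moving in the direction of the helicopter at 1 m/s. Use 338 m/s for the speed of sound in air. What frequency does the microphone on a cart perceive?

Only the observer moves, toward the source, so f' = f · (v + v_o)/v.
f' = 31.9 × (338 + 1)/338 = 31.9 × 339/338 ≈ 32.0 Hz.

32.0 Hz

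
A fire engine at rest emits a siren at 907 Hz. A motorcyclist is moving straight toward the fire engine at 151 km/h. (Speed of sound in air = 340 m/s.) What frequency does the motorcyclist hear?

1019 Hz

151 km/h = 41.94 m/s.
Only the observer moves, toward the source, so f' = f · (v + v_o)/v.
f' = 907 × (340 + 41.94)/340 = 907 × 381.94/340 ≈ 1019 Hz.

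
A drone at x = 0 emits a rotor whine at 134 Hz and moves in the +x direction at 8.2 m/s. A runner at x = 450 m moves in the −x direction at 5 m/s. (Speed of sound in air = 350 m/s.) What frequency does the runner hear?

139 Hz

The observer lies on the +x side, so the source is heading toward the observer and the observer is heading toward the source.
Both move, so f' = f · (v + v_o)/(v − v_s).
f' = 134 × (350 + 5)/(350 − 8.2) = 134 × 355/341.8 ≈ 139 Hz.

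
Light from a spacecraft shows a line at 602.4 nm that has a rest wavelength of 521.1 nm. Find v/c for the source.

0.144

λ'/λ₀ = 1.1560 > 1 (redshift), so the source is receding.
λ'/λ₀ = √((1 + β)/(1 − β)) for a receding source ⇒ β = (r² − 1)/(r² + 1) with r = λ'/λ₀.
β = (1.3364 − 1)/(1.3364 + 1) ≈ 0.144.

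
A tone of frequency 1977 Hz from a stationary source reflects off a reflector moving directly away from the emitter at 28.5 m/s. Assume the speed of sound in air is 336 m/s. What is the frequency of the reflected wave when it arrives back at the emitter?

1668 Hz

The reflector first receives the wave as a moving observer: f₁ = f₀ · (v − u)/v = 1977 × (336 − 28.5)/336 ≈ 1809 Hz.
The reflection then acts as a moving source: f₂ = f₁ · v/(v + u) ≈ 1668 Hz.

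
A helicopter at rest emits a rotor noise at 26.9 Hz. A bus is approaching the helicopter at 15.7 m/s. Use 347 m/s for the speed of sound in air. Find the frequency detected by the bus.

Moving observer, stationary source: f' = f · (v + v_o)/v.
f' = 26.9 × (347 + 15.7)/347 = 26.9 × 362.7/347 ≈ 28.1 Hz.

28.1 Hz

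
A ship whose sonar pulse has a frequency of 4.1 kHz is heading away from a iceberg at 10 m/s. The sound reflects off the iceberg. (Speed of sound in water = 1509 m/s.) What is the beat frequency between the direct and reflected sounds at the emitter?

The iceberg receives the sound from a moving source: f₁ = f₀ · v/(v + v_e) = 4.1 × 1509/1519 ≈ 4.0730 kHz.
On the return leg the ship is a moving observer: f₂ = f₁ · (v − v_e)/v = 4.0730 × 1499/1509 ≈ 4.0460 kHz.
Beat against the emitted tone (with f₀ = 4100 Hz): |f₂ − f₀| = 2v_e·f₀/(v + v_e) = 2 × 10 × 4100/1519 ≈ 54.0 Hz.

54.0 Hz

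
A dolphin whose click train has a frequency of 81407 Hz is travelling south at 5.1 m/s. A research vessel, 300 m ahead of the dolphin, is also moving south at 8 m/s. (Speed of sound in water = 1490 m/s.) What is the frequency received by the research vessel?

The research vessel is ahead, so the dolphin is moving toward it while the research vessel is moving away from the dolphin.
Both move, so f' = f · (v − v_o)/(v − v_s).
f' = 81407 × (1490 − 8)/(1490 − 5.1) = 81407 × 1482/1484.9 ≈ 81248 Hz.

81248 Hz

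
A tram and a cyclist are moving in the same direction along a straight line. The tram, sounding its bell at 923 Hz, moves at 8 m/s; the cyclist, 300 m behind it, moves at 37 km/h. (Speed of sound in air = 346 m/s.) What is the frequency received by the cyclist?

929 Hz

37 km/h = 10.28 m/s.
The cyclist is behind, so the tram is moving away from it while the cyclist is moving toward the tram.
Both move, so f' = f · (v + v_o)/(v + v_s).
f' = 923 × (346 + 10.28)/(346 + 8) = 923 × 356.28/354 ≈ 929 Hz.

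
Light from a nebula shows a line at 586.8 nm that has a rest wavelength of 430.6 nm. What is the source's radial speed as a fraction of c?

0.300c

λ'/λ₀ = 1.3627 > 1 (redshift), so the source is receding.
λ'/λ₀ = √((1 + β)/(1 − β)) for a receding source ⇒ β = (r² − 1)/(r² + 1) with r = λ'/λ₀.
β = (1.8571 − 1)/(1.8571 + 1) ≈ 0.300.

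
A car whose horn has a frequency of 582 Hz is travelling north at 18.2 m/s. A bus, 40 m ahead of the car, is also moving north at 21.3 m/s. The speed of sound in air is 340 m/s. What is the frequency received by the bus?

The bus is ahead, so the car is moving toward it while the bus is moving away from the car.
Both move, so f' = f · (v − v_o)/(v − v_s).
f' = 582 × (340 − 21.3)/(340 − 18.2) = 582 × 318.7/321.8 ≈ 576 Hz.

576 Hz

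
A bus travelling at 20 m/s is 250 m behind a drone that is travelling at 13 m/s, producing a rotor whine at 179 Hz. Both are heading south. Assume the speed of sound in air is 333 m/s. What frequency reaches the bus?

The bus is behind, so the drone is moving away from it while the bus is moving toward the drone.
With source receding and observer approaching, f' = f · (v + v_o)/(v + v_s).
f' = 179 × (333 + 20)/(333 + 13) = 179 × 353/346 ≈ 183 Hz.

183 Hz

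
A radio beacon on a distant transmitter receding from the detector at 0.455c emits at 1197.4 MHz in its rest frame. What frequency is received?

Relativistic Doppler for frequency: f' = f₀ · √((1 − β)/(1 + β)).
f' = 1197.4 × √(0.5450/1.4550) = 1197.4 × 0.61202 ≈ 732.8 MHz.

732.8 MHz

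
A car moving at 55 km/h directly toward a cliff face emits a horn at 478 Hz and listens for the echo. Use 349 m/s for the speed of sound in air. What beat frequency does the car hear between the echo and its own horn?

43.8 Hz

55 km/h = 15.28 m/s.
The cliff face receives the sound from a moving source: f₁ = f₀ · v/(v − v_e) = 478 × 349/333.72 ≈ 499.9 Hz.
On the return leg the car is a moving observer: f₂ = f₁ · (v + v_e)/v = 499.9 × 364.28/349 ≈ 521.8 Hz.
Beat against the emitted tone: |f₂ − f₀| = 2v_e·f₀/(v − v_e) = 2 × 15.28 × 478/333.72 ≈ 43.8 Hz.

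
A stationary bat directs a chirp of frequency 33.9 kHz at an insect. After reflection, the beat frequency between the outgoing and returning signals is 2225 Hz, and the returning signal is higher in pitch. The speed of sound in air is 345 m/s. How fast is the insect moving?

Double Doppler shift off a moving reflector: f₂ = f₀ · (v + u)/(v − u) (u > 0 toward emitter).
Returning signal is higher, so f₂ = f₀ + Δf = 33900 + 2225 = 36125 Hz.
Rearranging, u = v · (f₂ − f₀)/(f₂ + f₀) = 345 × 2225/70025 ≈ 11.0 m/s.
So the insect is moving at 11.0 m/s toward the emitter.

11.0 m/s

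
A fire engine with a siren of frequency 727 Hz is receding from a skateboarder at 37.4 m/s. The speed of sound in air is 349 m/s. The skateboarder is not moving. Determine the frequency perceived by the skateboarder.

657 Hz

Only the source moves, away from the listener, so f' = f · v/(v + v_s).
f' = 727 × 349/(349 + 37.4) = 727 × 349/386.4 ≈ 657 Hz.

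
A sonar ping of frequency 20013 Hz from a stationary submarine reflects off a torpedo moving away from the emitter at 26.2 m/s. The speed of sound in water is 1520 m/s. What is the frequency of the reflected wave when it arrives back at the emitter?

19335 Hz

At the torpedo (a moving observer), f₁ = f₀ · (v − u)/v = 20013 × 1493.8/1520 ≈ 19668 Hz.
The reflection then acts as a moving source: f₂ = f₁ · v/(v + u) ≈ 19335 Hz.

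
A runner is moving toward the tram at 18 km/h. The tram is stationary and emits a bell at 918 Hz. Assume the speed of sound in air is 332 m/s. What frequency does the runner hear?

18 km/h = 5 m/s.
Moving observer, stationary source: f' = f · (v + v_o)/v.
f' = 918 × (332 + 5)/332 = 918 × 337/332 ≈ 932 Hz.

932 Hz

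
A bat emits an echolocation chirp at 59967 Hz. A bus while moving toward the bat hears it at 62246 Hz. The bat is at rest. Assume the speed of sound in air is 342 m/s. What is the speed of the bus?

13.0 m/s

f' = f · (v + v_o)/v ⇒ v_o = v · |f'/f − 1|.
v_o = 342 × |62246/59967 − 1| = 342 × 0.038 ≈ 13.0 m/s.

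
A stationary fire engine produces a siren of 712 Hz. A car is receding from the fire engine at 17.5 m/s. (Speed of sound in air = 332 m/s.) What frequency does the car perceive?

Only the observer moves, away from the source, so f' = f · (v − v_o)/v.
f' = 712 × (332 − 17.5)/332 = 712 × 314.5/332 ≈ 674 Hz.

674 Hz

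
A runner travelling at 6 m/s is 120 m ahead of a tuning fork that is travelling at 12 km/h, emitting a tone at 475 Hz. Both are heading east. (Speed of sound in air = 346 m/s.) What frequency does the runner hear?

471 Hz

12 km/h = 3.333 m/s.
The runner is ahead, so the tuning fork is moving toward it while the runner is moving away from the tuning fork.
Both move, so f' = f · (v − v_o)/(v − v_s).
f' = 475 × (346 − 6)/(346 − 3.333) = 475 × 340/342.67 ≈ 471 Hz.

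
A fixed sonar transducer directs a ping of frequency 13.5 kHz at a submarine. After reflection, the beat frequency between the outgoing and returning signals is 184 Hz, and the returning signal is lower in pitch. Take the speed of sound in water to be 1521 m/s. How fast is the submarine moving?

Double Doppler shift off a moving reflector: f₂ = f₀ · (v + u)/(v − u) (u > 0 toward emitter).
Returning signal is lower, so f₂ = f₀ − Δf = 13500 − 184 = 13316 Hz.
Rearranging, u = v · (f₂ − f₀)/(f₂ + f₀) = 1521 × -184/26816 ≈ -10.4 m/s.
So the submarine is moving at 10.4 m/s away from the emitter.

10.4 m/s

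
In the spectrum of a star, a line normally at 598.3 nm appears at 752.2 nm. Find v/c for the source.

0.225c

λ'/λ₀ = 1.2572 > 1 (redshift), so the source is receding.
λ'/λ₀ = √((1 + β)/(1 − β)) for a receding source ⇒ β = (r² − 1)/(r² + 1) with r = λ'/λ₀.
β = (1.5806 − 1)/(1.5806 + 1) ≈ 0.225.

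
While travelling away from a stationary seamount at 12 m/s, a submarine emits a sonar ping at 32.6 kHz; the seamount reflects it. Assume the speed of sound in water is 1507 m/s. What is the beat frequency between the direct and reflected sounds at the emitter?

The seamount receives the sound from a moving source: f₁ = f₀ · v/(v + v_e) = 32.6 × 1507/1519 ≈ 32.342 kHz.
On the return leg the submarine is a moving observer: f₂ = f₁ · (v − v_e)/v = 32.342 × 1495/1507 ≈ 32.085 kHz.
Equivalently f₂ = f₀ · (v − v_e)/(v + v_e).
Beat against the emitted tone (with f₀ = 32600 Hz): |f₂ − f₀| = 2v_e·f₀/(v + v_e) = 2 × 12 × 32600/1519 ≈ 515 Hz.

515 Hz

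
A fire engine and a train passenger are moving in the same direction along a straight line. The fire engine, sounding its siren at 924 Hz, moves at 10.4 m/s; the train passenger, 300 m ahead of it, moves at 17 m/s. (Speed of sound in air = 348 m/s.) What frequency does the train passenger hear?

906 Hz

The train passenger is ahead, so the fire engine is moving toward it while the train passenger is moving away from the fire engine.
General Doppler shift: f' = f · (v − v_o)/(v − v_s).
f' = 924 × (348 − 17)/(348 − 10.4) = 924 × 331/337.6 ≈ 906 Hz.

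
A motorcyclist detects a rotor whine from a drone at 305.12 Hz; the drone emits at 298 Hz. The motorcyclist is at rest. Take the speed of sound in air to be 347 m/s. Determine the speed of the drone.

8.1 m/s

f' > f, so the drone is approaching.
f' = f · v/(v − v_s) ⇒ v_s = v · |1 − f/f'|.
v_s = 347 × |1 − 298/305.12| = 347 × 0.02334 ≈ 8.1 m/s.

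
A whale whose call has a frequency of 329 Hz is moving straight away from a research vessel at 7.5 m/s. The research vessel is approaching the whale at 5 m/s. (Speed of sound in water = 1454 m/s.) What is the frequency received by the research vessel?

328 Hz

General Doppler shift: f' = f · (v + v_o)/(v + v_s).
f' = 329 × (1454 + 5)/(1454 + 7.5) = 329 × 1459/1461.5 ≈ 328 Hz.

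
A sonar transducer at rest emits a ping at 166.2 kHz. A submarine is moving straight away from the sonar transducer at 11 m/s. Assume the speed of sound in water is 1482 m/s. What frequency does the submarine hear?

Only the observer moves, away from the source, so f' = f · (v − v_o)/v.
f' = 166.2 × (1482 − 11)/1482 = 166.2 × 1471/1482 ≈ 165.0 kHz.

165.0 kHz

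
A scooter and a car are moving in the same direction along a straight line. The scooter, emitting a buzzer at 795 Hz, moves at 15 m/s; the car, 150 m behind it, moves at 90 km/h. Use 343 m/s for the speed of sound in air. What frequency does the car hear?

817 Hz

90 km/h = 25 m/s.
The car is behind, so the scooter is moving away from it while the car is moving toward the scooter.
With source receding and observer approaching, f' = f · (v + v_o)/(v + v_s).
f' = 795 × (343 + 25)/(343 + 15) = 795 × 368/358 ≈ 817 Hz.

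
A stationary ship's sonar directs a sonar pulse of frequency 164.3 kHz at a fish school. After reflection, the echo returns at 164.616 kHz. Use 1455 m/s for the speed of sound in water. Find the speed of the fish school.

Double Doppler shift off a moving reflector: f₂ = f₀ · (v + u)/(v − u) (u > 0 toward emitter).
Rearranging, u = v · (f₂ − f₀)/(f₂ + f₀) = 1455 × 0.316/328.916 ≈ 1.40 m/s.
So the fish school is moving at 1.40 m/s toward the emitter.

1.40 m/s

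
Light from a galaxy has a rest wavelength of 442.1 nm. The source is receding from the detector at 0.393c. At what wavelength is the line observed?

669.7 nm

Relativistic Doppler for wavelength: λ' = λ₀ · √((1 + β)/(1 − β)).
λ' = 442.1 × √(1.3930/0.6070) = 442.1 × 1.51489 ≈ 669.7 nm.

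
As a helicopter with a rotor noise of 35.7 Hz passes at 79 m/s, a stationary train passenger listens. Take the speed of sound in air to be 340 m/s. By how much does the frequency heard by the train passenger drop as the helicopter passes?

Approaching: f₁ = f · v/(v − v_s) = 35.7 × 340/261 ≈ 46.5 Hz.
Receding: f₂ = f · v/(v + v_s) = 35.7 × 340/419 ≈ 29.0 Hz.
Drop: f₁ − f₂ = 2f·v·v_s/(v² − v_s²) = 2 × 35.7 × 340 × 79/(340² − 79²) ≈ 17.5 Hz.

17.5 Hz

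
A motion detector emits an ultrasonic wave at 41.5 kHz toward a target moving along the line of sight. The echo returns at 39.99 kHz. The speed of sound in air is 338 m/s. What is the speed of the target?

6.3 m/s

Double Doppler shift off a moving reflector: f₂ = f₀ · (v + u)/(v − u) (u > 0 toward emitter).
Rearranging, u = v · (f₂ − f₀)/(f₂ + f₀) = 338 × -1.51/81.49 ≈ -6.3 m/s.
So the target is moving at 6.3 m/s away from the emitter.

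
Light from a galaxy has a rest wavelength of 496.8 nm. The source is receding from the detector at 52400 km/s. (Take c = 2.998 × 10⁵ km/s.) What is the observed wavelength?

592.8 nm

β = v/c = 52400/299800 = 0.1748.
Relativistic Doppler for wavelength: λ' = λ₀ · √((1 + β)/(1 − β)).
λ' = 496.8 × √(1.1748/0.8252) = 496.8 × 1.19315 ≈ 592.8 nm.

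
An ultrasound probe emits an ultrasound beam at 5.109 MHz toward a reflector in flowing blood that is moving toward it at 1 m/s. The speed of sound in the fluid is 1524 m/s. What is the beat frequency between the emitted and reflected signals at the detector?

6709 Hz

At the reflector in flowing blood (a moving observer), f₁ = f₀ · (v + u)/v = 5.109 × 1525/1524 ≈ 5.11235 MHz.
On reflection it acts as a source moving toward the stationary detector: f₂ = f₁ · v/(v − u) = 5.11235 × 1524/1523 ≈ 5.11571 MHz.
Equivalently f₂ = f₀ · (v + u)/(v − u).
Beat frequency (with f₀ = 5109000 Hz): |f₂ − f₀| = 2u·f₀/(v − u) = 2 × 1 × 5109000/1523 ≈ 6709 Hz.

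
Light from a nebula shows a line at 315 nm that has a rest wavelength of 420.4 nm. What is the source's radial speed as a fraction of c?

0.281

λ'/λ₀ = 0.7493 < 1 (blueshift), so the source is approaching.
λ'/λ₀ = √((1 − β)/(1 + β)) for an approaching source ⇒ β = (1 − r²)/(1 + r²) with r = λ'/λ₀.
β = (1 − 0.5614)/(1 + 0.5614) ≈ 0.281.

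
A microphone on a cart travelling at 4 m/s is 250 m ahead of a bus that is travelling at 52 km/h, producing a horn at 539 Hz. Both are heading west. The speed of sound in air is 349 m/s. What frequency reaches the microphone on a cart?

52 km/h = 14.44 m/s.
The microphone on a cart is ahead, so the bus is moving toward it while the microphone on a cart is moving away from the bus.
General Doppler shift: f' = f · (v − v_o)/(v − v_s).
f' = 539 × (349 − 4)/(349 − 14.44) = 539 × 345/334.56 ≈ 556 Hz.

556 Hz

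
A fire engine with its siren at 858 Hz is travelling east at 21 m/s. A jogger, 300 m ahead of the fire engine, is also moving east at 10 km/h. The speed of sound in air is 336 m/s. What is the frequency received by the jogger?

908 Hz

10 km/h = 2.778 m/s.
The jogger is ahead, so the fire engine is moving toward it while the jogger is moving away from the fire engine.
General Doppler shift: f' = f · (v − v_o)/(v − v_s).
f' = 858 × (336 − 2.778)/(336 − 21) = 858 × 333.22/315 ≈ 908 Hz.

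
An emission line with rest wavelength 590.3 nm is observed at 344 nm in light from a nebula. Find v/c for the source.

λ'/λ₀ = 0.5828 < 1 (blueshift), so the source is approaching.
λ'/λ₀ = √((1 − β)/(1 + β)) for an approaching source ⇒ β = (1 − r²)/(1 + r²) with r = λ'/λ₀.
β = (1 − 0.3396)/(1 + 0.3396) ≈ 0.493.

0.493c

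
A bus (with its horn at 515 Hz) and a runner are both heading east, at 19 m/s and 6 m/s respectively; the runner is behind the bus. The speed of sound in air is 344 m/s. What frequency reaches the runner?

497 Hz

The runner is behind, so the bus is moving away from it while the runner is moving toward the bus.
With source receding and observer approaching, f' = f · (v + v_o)/(v + v_s).
f' = 515 × (344 + 6)/(344 + 19) = 515 × 350/363 ≈ 497 Hz.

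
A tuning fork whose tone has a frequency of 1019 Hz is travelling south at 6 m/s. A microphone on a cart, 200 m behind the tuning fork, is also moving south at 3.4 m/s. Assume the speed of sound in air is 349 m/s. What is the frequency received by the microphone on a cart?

1012 Hz

The microphone on a cart is behind, so the tuning fork is moving away from it while the microphone on a cart is moving toward the tuning fork.
With source receding and observer approaching, f' = f · (v + v_o)/(v + v_s).
f' = 1019 × (349 + 3.4)/(349 + 6) = 1019 × 352.4/355 ≈ 1012 Hz.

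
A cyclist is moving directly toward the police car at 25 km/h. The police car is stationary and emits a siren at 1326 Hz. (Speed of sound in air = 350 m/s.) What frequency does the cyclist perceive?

25 km/h = 6.944 m/s.
Only the observer moves, toward the source, so f' = f · (v + v_o)/v.
f' = 1326 × (350 + 6.944)/350 = 1326 × 356.94/350 ≈ 1352 Hz.

1352 Hz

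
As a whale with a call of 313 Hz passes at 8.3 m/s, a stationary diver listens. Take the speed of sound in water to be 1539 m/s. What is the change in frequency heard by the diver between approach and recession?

3.38 Hz

Approaching: f₁ = f · v/(v − v_s) = 313 × 1539/1530.7 ≈ 314.70 Hz.
Receding: f₂ = f · v/(v + v_s) = 313 × 1539/1547.3 ≈ 311.32 Hz.
Drop: f₁ − f₂ = 2f·v·v_s/(v² − v_s²) = 2 × 313 × 1539 × 8.3/(1539² − 8.3²) ≈ 3.38 Hz.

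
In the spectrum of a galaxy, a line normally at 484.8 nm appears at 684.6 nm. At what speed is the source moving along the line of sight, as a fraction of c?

0.332c

λ'/λ₀ = 1.4121 > 1 (redshift), so the source is receding.
λ'/λ₀ = √((1 + β)/(1 − β)) for a receding source ⇒ β = (r² − 1)/(r² + 1) with r = λ'/λ₀.
β = (1.9941 − 1)/(1.9941 + 1) ≈ 0.332.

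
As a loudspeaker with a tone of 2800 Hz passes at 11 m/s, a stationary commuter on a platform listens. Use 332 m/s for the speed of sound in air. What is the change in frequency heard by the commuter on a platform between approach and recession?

186 Hz

Approaching: f₁ = f · v/(v − v_s) = 2800 × 332/321 ≈ 2896 Hz.
Receding: f₂ = f · v/(v + v_s) = 2800 × 332/343 ≈ 2710 Hz.
Drop: f₁ − f₂ = 2f·v·v_s/(v² − v_s²) = 2 × 2800 × 332 × 11/(332² − 11²) ≈ 186 Hz.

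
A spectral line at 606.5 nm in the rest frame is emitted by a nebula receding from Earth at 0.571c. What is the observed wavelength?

Relativistic Doppler for wavelength: λ' = λ₀ · √((1 + β)/(1 − β)).
λ' = 606.5 × √(1.5710/0.4290) = 606.5 × 1.91364 ≈ 1160.6 nm.

1160.6 nm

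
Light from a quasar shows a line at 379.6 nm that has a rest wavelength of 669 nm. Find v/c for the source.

0.513

λ'/λ₀ = 0.5674 < 1 (blueshift), so the source is approaching.
λ'/λ₀ = √((1 − β)/(1 + β)) for an approaching source ⇒ β = (1 − r²)/(1 + r²) with r = λ'/λ₀.
β = (1 − 0.3220)/(1 + 0.3220) ≈ 0.513.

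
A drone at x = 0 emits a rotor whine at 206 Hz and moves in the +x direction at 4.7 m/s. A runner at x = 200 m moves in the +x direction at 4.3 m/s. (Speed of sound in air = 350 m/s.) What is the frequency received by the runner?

206 Hz

The observer lies on the +x side, so the source is heading toward the observer and the observer is heading away from the source.
General Doppler shift: f' = f · (v − v_o)/(v − v_s).
f' = 206 × (350 − 4.3)/(350 − 4.7) = 206 × 345.7/345.3 ≈ 206 Hz.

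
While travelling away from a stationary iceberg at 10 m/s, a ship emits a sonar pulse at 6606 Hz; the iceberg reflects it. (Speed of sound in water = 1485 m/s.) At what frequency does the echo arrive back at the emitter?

6518 Hz

The iceberg receives the sound from a moving source: f₁ = f₀ · v/(v + v_e) = 6606 × 1485/1495 ≈ 6562 Hz.
On the return leg the ship is a moving observer: f₂ = f₁ · (v − v_e)/v = 6562 × 1475/1485 ≈ 6518 Hz.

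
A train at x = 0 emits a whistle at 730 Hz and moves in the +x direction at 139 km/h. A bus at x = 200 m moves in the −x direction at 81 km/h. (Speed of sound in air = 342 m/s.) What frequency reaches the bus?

139 km/h = 38.61 m/s; 81 km/h = 22.5 m/s.
The observer lies on the +x side, so the source is heading toward the observer and the observer is heading toward the source.
With source approaching and observer approaching, f' = f · (v + v_o)/(v − v_s).
f' = 730 × (342 + 22.5)/(342 − 38.61) = 730 × 364.5/303.39 ≈ 877 Hz.

877 Hz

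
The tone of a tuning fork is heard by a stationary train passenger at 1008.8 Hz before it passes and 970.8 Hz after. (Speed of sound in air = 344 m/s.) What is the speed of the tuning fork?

6.6 m/s

f₁/f₂ = (v + v_s)/(v − v_s), so v_s = v · (f₁ − f₂)/(f₁ + f₂).
v_s = 344 × (1008.8 − 970.8)/(1008.8 + 970.8) = 344 × 38.0/1979.6 ≈ 6.6 m/s.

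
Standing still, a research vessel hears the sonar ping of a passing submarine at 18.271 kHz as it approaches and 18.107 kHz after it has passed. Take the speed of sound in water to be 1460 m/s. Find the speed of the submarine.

6.6 m/s

f₁/f₂ = (v + v_s)/(v − v_s), so v_s = v · (f₁ − f₂)/(f₁ + f₂).
v_s = 1460 × (18.271 − 18.107)/(18.271 + 18.107) = 1460 × 0.164/36.378 ≈ 6.6 m/s.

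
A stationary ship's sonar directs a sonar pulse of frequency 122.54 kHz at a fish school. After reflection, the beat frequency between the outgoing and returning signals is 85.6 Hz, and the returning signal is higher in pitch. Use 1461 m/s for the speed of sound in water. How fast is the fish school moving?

Double Doppler shift off a moving reflector: f₂ = f₀ · (v + u)/(v − u) (u > 0 toward emitter).
Returning signal is higher, so f₂ = f₀ + Δf = 122540 + 85.6 = 122625.6 Hz.
Rearranging, u = v · (f₂ − f₀)/(f₂ + f₀) = 1461 × 85.6/245165.6 ≈ 0.51 m/s.
So the fish school is moving at 0.51 m/s toward the emitter.

0.51 m/s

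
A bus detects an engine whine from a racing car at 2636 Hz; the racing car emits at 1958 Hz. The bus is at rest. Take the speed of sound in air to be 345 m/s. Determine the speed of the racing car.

f' > f, so the racing car is approaching.
f' = f · v/(v − v_s) ⇒ v_s = v · |1 − f/f'|.
v_s = 345 × |1 − 1958/2636| = 345 × 0.2572 ≈ 89 m/s.

89 m/s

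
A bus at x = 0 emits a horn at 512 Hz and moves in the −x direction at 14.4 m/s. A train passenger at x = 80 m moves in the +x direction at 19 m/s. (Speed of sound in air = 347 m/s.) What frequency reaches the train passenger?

The observer lies on the +x side, so the source is heading away from the observer and the observer is heading away from the source.
Both move, so f' = f · (v − v_o)/(v + v_s).
f' = 512 × (347 − 19)/(347 + 14.4) = 512 × 328/361.4 ≈ 465 Hz.

465 Hz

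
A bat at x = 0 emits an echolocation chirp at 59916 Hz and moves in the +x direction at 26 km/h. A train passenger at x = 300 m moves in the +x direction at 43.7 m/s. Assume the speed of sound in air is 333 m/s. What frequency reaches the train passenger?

26 km/h = 7.222 m/s.
The observer lies on the +x side, so the source is heading toward the observer and the observer is heading away from the source.
Both move, so f' = f · (v − v_o)/(v − v_s).
f' = 59916 × (333 − 43.7)/(333 − 7.222) = 59916 × 289.3/325.78 ≈ 53207 Hz.

53207 Hz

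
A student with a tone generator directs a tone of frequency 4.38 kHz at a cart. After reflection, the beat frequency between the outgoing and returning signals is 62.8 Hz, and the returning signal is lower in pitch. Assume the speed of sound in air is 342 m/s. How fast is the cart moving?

2.47 m/s

Double Doppler shift off a moving reflector: f₂ = f₀ · (v + u)/(v − u) (u > 0 toward emitter).
Returning signal is lower, so f₂ = f₀ − Δf = 4380 − 62.8 = 4317.2 Hz.
Rearranging, u = v · (f₂ − f₀)/(f₂ + f₀) = 342 × -62.8/8697.2 ≈ -2.47 m/s.
So the cart is moving at 2.47 m/s away from the emitter.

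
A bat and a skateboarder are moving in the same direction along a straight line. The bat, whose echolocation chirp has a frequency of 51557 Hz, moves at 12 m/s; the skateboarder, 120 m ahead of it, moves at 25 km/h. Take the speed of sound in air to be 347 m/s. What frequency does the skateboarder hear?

25 km/h = 6.944 m/s.
The skateboarder is ahead, so the bat is moving toward it while the skateboarder is moving away from the bat.
General Doppler shift: f' = f · (v − v_o)/(v − v_s).
f' = 51557 × (347 − 6.944)/(347 − 12) = 51557 × 340.06/335 ≈ 52335 Hz.

52335 Hz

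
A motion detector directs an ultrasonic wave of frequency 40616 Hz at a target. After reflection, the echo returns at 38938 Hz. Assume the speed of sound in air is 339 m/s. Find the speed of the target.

Double Doppler shift off a moving reflector: f₂ = f₀ · (v + u)/(v − u) (u > 0 toward emitter).
Rearranging, u = v · (f₂ − f₀)/(f₂ + f₀) = 339 × -1678/79554 ≈ -7.2 m/s.
So the target is moving at 7.2 m/s away from the emitter.

7.2 m/s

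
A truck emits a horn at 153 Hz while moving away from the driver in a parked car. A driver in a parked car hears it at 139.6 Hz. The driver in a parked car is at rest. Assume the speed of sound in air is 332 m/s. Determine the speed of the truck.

32 m/s

f' = f · v/(v + v_s) ⇒ v_s = v · |1 − f/f'|.
v_s = 332 × |1 − 153/139.6| = 332 × 0.09599 ≈ 32 m/s.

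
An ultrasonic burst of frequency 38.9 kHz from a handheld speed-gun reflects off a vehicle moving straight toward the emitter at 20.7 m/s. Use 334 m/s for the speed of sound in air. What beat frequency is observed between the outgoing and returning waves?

5140 Hz

The vehicle first receives the wave as a moving observer: f₁ = f₀ · (v + u)/v = 38.9 × (334 + 20.7)/334 ≈ 41.31 kHz.
The reflection then acts as a moving source: f₂ = f₁ · v/(v − u) ≈ 44.04 kHz.
Equivalently f₂ = f₀ · (v + u)/(v − u).
Beat frequency (with f₀ = 38900 Hz): |f₂ − f₀| = 2u·f₀/(v − u) = 2 × 20.7 × 38900/313.3 ≈ 5140 Hz.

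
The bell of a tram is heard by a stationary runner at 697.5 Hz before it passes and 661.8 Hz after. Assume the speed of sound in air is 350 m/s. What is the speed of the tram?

9.2 m/s

f₁/f₂ = (v + v_s)/(v − v_s), so v_s = v · (f₁ − f₂)/(f₁ + f₂).
v_s = 350 × (697.5 − 661.8)/(697.5 + 661.8) = 350 × 35.7/1359.3 ≈ 9.2 m/s.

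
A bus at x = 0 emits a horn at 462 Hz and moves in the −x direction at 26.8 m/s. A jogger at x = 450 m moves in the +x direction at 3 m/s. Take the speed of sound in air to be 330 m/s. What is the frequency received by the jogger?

423 Hz

The observer lies on the +x side, so the source is heading away from the observer and the observer is heading away from the source.
With source receding and observer receding, f' = f · (v − v_o)/(v + v_s).
f' = 462 × (330 − 3)/(330 + 26.8) = 462 × 327/356.8 ≈ 423 Hz.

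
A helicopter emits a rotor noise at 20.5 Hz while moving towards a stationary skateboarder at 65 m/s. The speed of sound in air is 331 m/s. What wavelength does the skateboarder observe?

Only the source moves, toward the listener, so f' = f · v/(v − v_s).
f' = 20.5 × 331/(331 − 65) ≈ 25.5 Hz.
λ' = v/f' = 331/25.5094 ≈ 12.98 m.

12.98 m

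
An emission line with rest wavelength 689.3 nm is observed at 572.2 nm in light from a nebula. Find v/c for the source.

0.184

λ'/λ₀ = 0.8301 < 1 (blueshift), so the source is approaching.
λ'/λ₀ = √((1 − β)/(1 + β)) for an approaching source ⇒ β = (1 − r²)/(1 + r²) with r = λ'/λ₀.
β = (1 − 0.6891)/(1 + 0.6891) ≈ 0.184.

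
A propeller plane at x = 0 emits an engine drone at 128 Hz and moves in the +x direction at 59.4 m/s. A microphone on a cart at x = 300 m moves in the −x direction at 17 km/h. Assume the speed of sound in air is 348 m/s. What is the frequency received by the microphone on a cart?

156 Hz

17 km/h = 4.722 m/s.
The observer lies on the +x side, so the source is heading toward the observer and the observer is heading toward the source.
With source approaching and observer approaching, f' = f · (v + v_o)/(v − v_s).
f' = 128 × (348 + 4.722)/(348 − 59.4) = 128 × 352.72/288.6 ≈ 156 Hz.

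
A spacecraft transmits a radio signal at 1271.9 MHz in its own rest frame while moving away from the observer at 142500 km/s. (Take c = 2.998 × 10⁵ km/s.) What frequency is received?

β = v/c = 142500/299800 = 0.4753.
Relativistic Doppler for frequency: f' = f₀ · √((1 − β)/(1 + β)).
f' = 1271.9 × √(0.5247/1.4753) = 1271.9 × 0.59636 ≈ 758.5 MHz.

758.5 MHz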